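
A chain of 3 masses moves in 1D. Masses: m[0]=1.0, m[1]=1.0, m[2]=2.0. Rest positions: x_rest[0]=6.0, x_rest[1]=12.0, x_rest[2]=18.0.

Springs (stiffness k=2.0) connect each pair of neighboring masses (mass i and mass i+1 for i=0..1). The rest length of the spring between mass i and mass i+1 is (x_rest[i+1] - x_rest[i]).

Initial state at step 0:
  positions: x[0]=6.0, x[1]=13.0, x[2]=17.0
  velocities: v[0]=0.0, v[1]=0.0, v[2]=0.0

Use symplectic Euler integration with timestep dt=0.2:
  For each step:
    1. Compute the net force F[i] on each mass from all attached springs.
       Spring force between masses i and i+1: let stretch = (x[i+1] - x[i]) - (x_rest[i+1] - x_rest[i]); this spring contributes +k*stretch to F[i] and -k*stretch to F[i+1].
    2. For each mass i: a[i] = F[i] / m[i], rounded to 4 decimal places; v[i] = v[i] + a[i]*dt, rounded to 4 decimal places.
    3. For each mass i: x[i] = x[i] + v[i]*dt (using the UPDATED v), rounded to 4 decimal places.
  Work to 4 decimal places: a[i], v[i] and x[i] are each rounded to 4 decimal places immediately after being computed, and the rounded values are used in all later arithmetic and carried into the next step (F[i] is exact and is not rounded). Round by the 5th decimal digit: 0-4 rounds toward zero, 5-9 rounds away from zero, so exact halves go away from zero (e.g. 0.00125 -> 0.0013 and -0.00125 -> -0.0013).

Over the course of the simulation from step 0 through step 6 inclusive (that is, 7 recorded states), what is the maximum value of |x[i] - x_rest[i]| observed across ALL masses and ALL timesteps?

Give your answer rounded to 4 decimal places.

Step 0: x=[6.0000 13.0000 17.0000] v=[0.0000 0.0000 0.0000]
Step 1: x=[6.0800 12.7600 17.0800] v=[0.4000 -1.2000 0.4000]
Step 2: x=[6.2144 12.3312 17.2272] v=[0.6720 -2.1440 0.7360]
Step 3: x=[6.3581 11.8047 17.4186] v=[0.7187 -2.6323 0.9568]
Step 4: x=[6.4576 11.2916 17.6254] v=[0.4973 -2.5654 1.0340]
Step 5: x=[6.4638 10.8985 17.8188] v=[0.0309 -1.9655 0.9672]
Step 6: x=[6.3448 10.7042 17.9754] v=[-0.5952 -0.9713 0.7831]
Max displacement = 1.2958

Answer: 1.2958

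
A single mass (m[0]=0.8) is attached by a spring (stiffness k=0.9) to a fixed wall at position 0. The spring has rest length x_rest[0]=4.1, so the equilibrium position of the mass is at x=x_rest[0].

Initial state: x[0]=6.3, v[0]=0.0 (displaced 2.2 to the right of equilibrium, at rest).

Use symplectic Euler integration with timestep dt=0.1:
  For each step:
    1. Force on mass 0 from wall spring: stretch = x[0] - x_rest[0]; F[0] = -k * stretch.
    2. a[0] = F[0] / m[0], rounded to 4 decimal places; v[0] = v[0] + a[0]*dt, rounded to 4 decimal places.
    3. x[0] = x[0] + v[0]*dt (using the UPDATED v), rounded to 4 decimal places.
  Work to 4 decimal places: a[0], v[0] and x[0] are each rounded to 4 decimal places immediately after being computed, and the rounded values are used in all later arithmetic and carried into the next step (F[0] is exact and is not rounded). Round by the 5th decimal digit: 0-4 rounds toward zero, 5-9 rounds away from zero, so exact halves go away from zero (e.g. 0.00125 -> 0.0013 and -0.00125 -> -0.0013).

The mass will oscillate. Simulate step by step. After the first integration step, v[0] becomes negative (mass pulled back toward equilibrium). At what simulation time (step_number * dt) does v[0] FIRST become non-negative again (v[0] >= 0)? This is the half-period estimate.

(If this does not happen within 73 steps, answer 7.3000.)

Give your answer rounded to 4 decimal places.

Step 0: x=[6.3000] v=[0.0000]
Step 1: x=[6.2753] v=[-0.2475]
Step 2: x=[6.2261] v=[-0.4922]
Step 3: x=[6.1530] v=[-0.7314]
Step 4: x=[6.0568] v=[-0.9624]
Step 5: x=[5.9386] v=[-1.1825]
Step 6: x=[5.7997] v=[-1.3893]
Step 7: x=[5.6417] v=[-1.5805]
Step 8: x=[5.4663] v=[-1.7539]
Step 9: x=[5.2755] v=[-1.9076]
Step 10: x=[5.0715] v=[-2.0398]
Step 11: x=[4.8566] v=[-2.1491]
Step 12: x=[4.6332] v=[-2.2342]
Step 13: x=[4.4038] v=[-2.2942]
Step 14: x=[4.1710] v=[-2.3284]
Step 15: x=[3.9374] v=[-2.3364]
Step 16: x=[3.7056] v=[-2.3181]
Step 17: x=[3.4782] v=[-2.2737]
Step 18: x=[3.2578] v=[-2.2038]
Step 19: x=[3.0469] v=[-2.1091]
Step 20: x=[2.8478] v=[-1.9906]
Step 21: x=[2.6628] v=[-1.8497]
Step 22: x=[2.4940] v=[-1.6880]
Step 23: x=[2.3433] v=[-1.5073]
Step 24: x=[2.2123] v=[-1.3097]
Step 25: x=[2.1026] v=[-1.0973]
Step 26: x=[2.0153] v=[-0.8726]
Step 27: x=[1.9515] v=[-0.6381]
Step 28: x=[1.9119] v=[-0.3964]
Step 29: x=[1.8969] v=[-0.1502]
Step 30: x=[1.9067] v=[0.0977]
First v>=0 after going negative at step 30, time=3.0000

Answer: 3.0000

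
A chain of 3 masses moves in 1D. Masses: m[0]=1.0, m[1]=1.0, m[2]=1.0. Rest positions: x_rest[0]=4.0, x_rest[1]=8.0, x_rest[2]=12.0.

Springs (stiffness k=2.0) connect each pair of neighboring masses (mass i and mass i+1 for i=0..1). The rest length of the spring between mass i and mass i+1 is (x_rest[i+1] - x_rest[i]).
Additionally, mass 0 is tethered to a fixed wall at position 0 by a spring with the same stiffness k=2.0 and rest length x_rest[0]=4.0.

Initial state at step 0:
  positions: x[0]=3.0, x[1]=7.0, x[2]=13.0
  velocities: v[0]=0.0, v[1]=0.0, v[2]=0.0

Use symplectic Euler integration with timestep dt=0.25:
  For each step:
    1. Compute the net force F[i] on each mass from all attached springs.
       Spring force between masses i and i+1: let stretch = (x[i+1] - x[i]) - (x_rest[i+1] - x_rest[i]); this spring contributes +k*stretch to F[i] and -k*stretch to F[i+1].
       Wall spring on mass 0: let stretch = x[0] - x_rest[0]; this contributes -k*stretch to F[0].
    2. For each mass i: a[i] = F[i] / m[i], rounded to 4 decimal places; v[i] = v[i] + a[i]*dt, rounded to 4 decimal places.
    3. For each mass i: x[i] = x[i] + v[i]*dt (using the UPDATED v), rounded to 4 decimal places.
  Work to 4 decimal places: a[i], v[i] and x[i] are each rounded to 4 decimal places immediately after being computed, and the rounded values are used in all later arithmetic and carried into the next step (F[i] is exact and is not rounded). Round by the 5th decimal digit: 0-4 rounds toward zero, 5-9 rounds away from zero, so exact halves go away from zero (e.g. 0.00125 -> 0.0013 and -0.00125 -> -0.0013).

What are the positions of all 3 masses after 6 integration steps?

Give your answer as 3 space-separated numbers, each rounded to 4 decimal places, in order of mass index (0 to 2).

Answer: 5.0395 8.6592 10.8801

Derivation:
Step 0: x=[3.0000 7.0000 13.0000] v=[0.0000 0.0000 0.0000]
Step 1: x=[3.1250 7.2500 12.7500] v=[0.5000 1.0000 -1.0000]
Step 2: x=[3.3750 7.6719 12.3125] v=[1.0000 1.6875 -1.7500]
Step 3: x=[3.7403 8.1368 11.7949] v=[1.4610 1.8594 -2.0703]
Step 4: x=[4.1876 8.5094 11.3201] v=[1.7891 1.4902 -1.8994]
Step 5: x=[4.6517 8.6931 10.9939] v=[1.8562 0.7347 -1.3048]
Step 6: x=[5.0395 8.6592 10.8801] v=[1.5511 -0.1356 -0.4552]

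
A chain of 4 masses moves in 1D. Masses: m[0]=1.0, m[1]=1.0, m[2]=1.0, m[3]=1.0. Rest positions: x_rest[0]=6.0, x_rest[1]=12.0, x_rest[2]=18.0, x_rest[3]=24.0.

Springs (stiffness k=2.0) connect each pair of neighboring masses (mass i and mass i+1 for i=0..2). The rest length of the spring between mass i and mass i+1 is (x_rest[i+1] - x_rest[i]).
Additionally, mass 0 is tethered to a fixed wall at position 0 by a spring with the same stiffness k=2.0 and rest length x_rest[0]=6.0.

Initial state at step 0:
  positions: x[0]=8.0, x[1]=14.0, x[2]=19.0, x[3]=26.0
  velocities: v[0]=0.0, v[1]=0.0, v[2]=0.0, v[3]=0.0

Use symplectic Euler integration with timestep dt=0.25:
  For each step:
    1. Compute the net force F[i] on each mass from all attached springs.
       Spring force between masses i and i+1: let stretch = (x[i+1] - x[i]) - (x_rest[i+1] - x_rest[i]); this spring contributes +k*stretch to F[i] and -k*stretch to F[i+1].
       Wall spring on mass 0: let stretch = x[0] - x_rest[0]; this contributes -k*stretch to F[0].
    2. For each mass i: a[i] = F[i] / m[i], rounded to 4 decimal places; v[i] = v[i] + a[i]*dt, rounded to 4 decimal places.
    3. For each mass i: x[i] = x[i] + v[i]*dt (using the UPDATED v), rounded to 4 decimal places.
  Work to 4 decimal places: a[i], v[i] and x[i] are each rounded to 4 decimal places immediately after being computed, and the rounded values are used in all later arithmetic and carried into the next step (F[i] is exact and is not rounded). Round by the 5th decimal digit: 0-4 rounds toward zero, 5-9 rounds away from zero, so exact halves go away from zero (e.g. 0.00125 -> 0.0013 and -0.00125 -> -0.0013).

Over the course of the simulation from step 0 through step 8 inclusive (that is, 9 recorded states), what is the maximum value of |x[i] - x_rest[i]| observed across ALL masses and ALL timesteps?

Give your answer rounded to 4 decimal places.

Answer: 2.3140

Derivation:
Step 0: x=[8.0000 14.0000 19.0000 26.0000] v=[0.0000 0.0000 0.0000 0.0000]
Step 1: x=[7.7500 13.8750 19.2500 25.8750] v=[-1.0000 -0.5000 1.0000 -0.5000]
Step 2: x=[7.2969 13.6563 19.6563 25.6719] v=[-1.8125 -0.8750 1.6250 -0.8125]
Step 3: x=[6.7266 13.3926 20.0645 25.4668] v=[-2.2813 -1.0547 1.6328 -0.8203]
Step 4: x=[6.1487 13.1297 20.3140 25.3364] v=[-2.3116 -1.0518 0.9980 -0.5215]
Step 5: x=[5.6748 12.8922 20.2933 25.3282] v=[-1.8955 -0.9502 -0.0830 -0.0327]
Step 6: x=[5.3938 12.6776 19.9768 25.4407] v=[-1.1242 -0.8584 -1.2661 0.4499]
Step 7: x=[5.3490 12.4649 19.4309 25.6202] v=[-0.1792 -0.8507 -2.1838 0.7180]
Step 8: x=[5.5251 12.2335 18.7879 25.7761] v=[0.7043 -0.9257 -2.5722 0.6234]
Max displacement = 2.3140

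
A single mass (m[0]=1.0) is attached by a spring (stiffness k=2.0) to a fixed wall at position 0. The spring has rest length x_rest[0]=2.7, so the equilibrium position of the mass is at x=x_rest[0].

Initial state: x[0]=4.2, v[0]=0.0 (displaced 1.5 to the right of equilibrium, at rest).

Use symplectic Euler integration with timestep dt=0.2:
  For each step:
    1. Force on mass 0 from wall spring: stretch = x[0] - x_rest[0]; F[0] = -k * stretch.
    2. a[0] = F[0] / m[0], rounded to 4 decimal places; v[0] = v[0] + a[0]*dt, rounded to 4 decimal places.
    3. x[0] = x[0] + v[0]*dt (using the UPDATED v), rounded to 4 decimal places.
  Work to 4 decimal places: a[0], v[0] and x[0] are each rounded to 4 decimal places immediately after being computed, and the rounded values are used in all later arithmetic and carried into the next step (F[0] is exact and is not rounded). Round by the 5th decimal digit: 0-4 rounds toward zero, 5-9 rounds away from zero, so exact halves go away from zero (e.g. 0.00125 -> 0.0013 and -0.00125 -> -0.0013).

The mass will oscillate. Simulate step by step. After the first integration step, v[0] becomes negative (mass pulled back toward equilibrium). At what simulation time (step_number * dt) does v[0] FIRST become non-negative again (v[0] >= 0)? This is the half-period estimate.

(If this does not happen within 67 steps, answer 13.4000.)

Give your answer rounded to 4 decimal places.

Step 0: x=[4.2000] v=[0.0000]
Step 1: x=[4.0800] v=[-0.6000]
Step 2: x=[3.8496] v=[-1.1520]
Step 3: x=[3.5272] v=[-1.6118]
Step 4: x=[3.1387] v=[-1.9427]
Step 5: x=[2.7151] v=[-2.1182]
Step 6: x=[2.2903] v=[-2.1242]
Step 7: x=[1.8982] v=[-1.9603]
Step 8: x=[1.5703] v=[-1.6396]
Step 9: x=[1.3328] v=[-1.1877]
Step 10: x=[1.2046] v=[-0.6408]
Step 11: x=[1.1961] v=[-0.0426]
Step 12: x=[1.3079] v=[0.5590]
First v>=0 after going negative at step 12, time=2.4000

Answer: 2.4000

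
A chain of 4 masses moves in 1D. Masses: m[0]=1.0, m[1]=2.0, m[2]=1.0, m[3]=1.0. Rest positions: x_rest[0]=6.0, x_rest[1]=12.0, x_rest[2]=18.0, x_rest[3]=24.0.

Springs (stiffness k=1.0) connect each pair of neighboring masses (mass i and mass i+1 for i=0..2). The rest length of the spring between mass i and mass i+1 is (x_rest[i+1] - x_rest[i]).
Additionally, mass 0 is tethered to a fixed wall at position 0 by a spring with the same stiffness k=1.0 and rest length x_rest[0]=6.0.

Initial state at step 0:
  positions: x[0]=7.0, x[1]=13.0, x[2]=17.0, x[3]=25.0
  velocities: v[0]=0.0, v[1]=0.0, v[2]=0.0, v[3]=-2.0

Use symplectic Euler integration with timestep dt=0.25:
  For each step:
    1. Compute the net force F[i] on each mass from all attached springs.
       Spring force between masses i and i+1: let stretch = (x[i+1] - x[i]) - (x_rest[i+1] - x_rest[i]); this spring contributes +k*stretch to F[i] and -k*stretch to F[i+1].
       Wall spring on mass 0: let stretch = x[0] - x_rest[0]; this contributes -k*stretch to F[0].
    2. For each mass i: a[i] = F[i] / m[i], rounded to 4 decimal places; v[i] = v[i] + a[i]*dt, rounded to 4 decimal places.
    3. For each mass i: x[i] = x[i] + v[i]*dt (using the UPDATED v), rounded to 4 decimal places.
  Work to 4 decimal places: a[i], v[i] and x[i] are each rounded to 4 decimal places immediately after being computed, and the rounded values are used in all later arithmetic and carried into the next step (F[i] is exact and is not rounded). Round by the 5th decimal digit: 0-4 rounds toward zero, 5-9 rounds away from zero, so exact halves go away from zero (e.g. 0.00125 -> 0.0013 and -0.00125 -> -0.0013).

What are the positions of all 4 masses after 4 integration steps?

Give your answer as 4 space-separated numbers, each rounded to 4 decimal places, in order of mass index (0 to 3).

Answer: 6.4343 12.5034 18.6279 22.3629

Derivation:
Step 0: x=[7.0000 13.0000 17.0000 25.0000] v=[0.0000 0.0000 0.0000 -2.0000]
Step 1: x=[6.9375 12.9375 17.2500 24.3750] v=[-0.2500 -0.2500 1.0000 -2.5000]
Step 2: x=[6.8164 12.8223 17.6758 23.6797] v=[-0.4844 -0.4610 1.7031 -2.7813]
Step 3: x=[6.6447 12.6710 18.1735 22.9841] v=[-0.6870 -0.6051 1.9907 -2.7823]
Step 4: x=[6.4343 12.5034 18.6279 22.3629] v=[-0.8416 -0.6706 1.8177 -2.4850]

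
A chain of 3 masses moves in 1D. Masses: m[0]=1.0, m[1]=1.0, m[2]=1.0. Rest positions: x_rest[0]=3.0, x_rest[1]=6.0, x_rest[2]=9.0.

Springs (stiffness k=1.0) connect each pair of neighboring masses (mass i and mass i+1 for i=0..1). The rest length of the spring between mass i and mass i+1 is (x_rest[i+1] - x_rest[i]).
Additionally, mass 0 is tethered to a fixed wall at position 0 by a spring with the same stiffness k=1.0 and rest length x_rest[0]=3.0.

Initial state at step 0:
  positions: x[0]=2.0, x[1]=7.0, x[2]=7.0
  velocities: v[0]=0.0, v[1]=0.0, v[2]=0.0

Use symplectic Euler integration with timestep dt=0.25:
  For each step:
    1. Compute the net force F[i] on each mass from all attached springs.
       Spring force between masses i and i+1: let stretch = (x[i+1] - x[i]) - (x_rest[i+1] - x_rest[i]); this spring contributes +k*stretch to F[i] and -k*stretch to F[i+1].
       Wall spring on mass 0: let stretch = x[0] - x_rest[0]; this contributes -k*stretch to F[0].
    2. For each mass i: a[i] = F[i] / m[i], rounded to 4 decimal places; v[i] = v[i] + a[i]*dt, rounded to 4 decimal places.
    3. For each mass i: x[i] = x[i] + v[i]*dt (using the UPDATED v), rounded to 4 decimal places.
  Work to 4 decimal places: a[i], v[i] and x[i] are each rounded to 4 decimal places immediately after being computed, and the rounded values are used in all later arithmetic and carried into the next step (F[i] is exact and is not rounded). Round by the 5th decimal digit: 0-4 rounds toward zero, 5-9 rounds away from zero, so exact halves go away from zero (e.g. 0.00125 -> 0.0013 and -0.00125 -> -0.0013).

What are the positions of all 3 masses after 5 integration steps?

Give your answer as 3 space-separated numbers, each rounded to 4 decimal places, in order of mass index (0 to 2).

Answer: 3.5514 4.1735 8.8728

Derivation:
Step 0: x=[2.0000 7.0000 7.0000] v=[0.0000 0.0000 0.0000]
Step 1: x=[2.1875 6.6875 7.1875] v=[0.7500 -1.2500 0.7500]
Step 2: x=[2.5195 6.1250 7.5313] v=[1.3281 -2.2500 1.3750]
Step 3: x=[2.9194 5.4251 7.9747] v=[1.5996 -2.7998 1.7734]
Step 4: x=[3.2935 4.7279 8.4462] v=[1.4962 -2.7888 1.8860]
Step 5: x=[3.5514 4.1735 8.8728] v=[1.0314 -2.2178 1.7064]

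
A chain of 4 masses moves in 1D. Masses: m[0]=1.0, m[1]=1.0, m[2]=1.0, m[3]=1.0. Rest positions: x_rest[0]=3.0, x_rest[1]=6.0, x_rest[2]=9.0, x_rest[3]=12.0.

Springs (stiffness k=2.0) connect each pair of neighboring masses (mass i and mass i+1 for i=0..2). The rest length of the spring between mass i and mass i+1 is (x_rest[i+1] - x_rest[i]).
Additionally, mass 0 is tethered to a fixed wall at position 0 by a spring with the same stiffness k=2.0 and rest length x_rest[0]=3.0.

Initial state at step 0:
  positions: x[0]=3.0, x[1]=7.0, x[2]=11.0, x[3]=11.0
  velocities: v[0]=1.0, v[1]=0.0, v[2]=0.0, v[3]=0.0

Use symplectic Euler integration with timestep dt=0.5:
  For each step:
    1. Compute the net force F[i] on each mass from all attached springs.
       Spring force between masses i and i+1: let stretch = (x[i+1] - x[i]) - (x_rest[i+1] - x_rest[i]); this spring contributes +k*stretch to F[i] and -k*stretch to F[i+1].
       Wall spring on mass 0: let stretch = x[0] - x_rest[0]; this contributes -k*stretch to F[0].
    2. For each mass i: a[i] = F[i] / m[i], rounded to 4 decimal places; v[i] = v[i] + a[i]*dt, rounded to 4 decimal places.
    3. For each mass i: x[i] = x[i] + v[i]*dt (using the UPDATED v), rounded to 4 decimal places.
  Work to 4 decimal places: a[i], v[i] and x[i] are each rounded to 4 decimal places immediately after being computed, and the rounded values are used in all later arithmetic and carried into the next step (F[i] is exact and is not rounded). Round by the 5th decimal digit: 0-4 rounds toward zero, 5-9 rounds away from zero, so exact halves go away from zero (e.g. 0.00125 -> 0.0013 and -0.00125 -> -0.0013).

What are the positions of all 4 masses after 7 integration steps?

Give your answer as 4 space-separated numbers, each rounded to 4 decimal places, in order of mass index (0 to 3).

Step 0: x=[3.0000 7.0000 11.0000 11.0000] v=[1.0000 0.0000 0.0000 0.0000]
Step 1: x=[4.0000 7.0000 9.0000 12.5000] v=[2.0000 0.0000 -4.0000 3.0000]
Step 2: x=[4.5000 6.5000 7.7500 13.7500] v=[1.0000 -1.0000 -2.5000 2.5000]
Step 3: x=[3.7500 5.6250 8.8750 13.5000] v=[-1.5000 -1.7500 2.2500 -0.5000]
Step 4: x=[2.0625 5.4375 10.6875 12.4375] v=[-3.3750 -0.3750 3.6250 -2.1250]
Step 5: x=[1.0313 6.1875 10.7500 12.0000] v=[-2.0625 1.5000 0.1250 -0.8750]
Step 6: x=[2.0625 6.6407 9.1563 12.4375] v=[2.0624 0.9063 -3.1875 0.8750]
Step 7: x=[4.3516 6.0626 7.9454 12.7344] v=[4.5781 -1.1563 -2.4219 0.5938]

Answer: 4.3516 6.0626 7.9454 12.7344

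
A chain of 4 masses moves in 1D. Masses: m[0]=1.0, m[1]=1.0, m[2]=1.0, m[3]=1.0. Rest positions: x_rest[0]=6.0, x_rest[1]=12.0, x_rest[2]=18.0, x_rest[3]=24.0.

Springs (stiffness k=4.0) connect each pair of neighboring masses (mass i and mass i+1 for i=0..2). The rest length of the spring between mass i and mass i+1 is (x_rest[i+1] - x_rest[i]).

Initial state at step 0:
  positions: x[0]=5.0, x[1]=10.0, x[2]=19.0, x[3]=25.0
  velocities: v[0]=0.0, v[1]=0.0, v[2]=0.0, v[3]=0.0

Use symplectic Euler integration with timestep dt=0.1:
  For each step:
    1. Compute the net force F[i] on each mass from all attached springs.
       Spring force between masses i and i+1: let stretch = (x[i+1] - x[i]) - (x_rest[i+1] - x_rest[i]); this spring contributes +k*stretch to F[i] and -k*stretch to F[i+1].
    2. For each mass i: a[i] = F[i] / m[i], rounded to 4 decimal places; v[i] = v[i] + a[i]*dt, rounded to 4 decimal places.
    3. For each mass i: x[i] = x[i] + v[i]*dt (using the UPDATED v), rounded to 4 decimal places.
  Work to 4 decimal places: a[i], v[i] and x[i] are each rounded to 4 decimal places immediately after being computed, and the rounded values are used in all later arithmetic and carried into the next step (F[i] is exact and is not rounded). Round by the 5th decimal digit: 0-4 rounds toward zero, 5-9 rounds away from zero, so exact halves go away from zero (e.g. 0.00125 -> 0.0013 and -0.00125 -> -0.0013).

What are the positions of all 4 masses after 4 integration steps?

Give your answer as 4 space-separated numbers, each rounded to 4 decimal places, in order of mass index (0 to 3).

Step 0: x=[5.0000 10.0000 19.0000 25.0000] v=[0.0000 0.0000 0.0000 0.0000]
Step 1: x=[4.9600 10.1600 18.8800 25.0000] v=[-0.4000 1.6000 -1.2000 0.0000]
Step 2: x=[4.8880 10.4608 18.6560 24.9952] v=[-0.7200 3.0080 -2.2400 -0.0480]
Step 3: x=[4.7989 10.8665 18.3578 24.9768] v=[-0.8909 4.0570 -2.9824 -0.1837]
Step 4: x=[4.7125 11.3292 18.0247 24.9337] v=[-0.8639 4.6265 -3.3313 -0.4313]

Answer: 4.7125 11.3292 18.0247 24.9337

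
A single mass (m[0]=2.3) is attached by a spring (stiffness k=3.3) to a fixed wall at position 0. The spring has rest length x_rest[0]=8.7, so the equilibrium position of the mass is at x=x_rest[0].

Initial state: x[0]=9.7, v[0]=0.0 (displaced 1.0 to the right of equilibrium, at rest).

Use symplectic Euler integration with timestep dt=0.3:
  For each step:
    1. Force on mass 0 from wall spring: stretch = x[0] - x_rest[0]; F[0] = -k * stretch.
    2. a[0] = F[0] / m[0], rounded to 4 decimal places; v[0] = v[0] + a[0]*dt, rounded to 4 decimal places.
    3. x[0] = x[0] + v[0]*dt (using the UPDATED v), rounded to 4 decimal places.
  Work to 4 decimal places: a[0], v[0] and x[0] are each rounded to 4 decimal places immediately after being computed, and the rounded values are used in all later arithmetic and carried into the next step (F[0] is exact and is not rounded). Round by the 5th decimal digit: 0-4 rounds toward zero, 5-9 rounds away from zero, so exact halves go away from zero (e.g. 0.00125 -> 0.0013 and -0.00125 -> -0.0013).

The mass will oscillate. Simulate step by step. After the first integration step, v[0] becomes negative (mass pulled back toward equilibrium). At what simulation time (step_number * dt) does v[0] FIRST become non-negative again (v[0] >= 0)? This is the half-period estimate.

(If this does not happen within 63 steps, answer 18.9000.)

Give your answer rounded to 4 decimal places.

Step 0: x=[9.7000] v=[0.0000]
Step 1: x=[9.5709] v=[-0.4304]
Step 2: x=[9.3293] v=[-0.8053]
Step 3: x=[9.0064] v=[-1.0762]
Step 4: x=[8.6440] v=[-1.2081]
Step 5: x=[8.2888] v=[-1.1840]
Step 6: x=[7.9867] v=[-1.0070]
Step 7: x=[7.7767] v=[-0.7000]
Step 8: x=[7.6859] v=[-0.3026]
Step 9: x=[7.7261] v=[0.1339]
First v>=0 after going negative at step 9, time=2.7000

Answer: 2.7000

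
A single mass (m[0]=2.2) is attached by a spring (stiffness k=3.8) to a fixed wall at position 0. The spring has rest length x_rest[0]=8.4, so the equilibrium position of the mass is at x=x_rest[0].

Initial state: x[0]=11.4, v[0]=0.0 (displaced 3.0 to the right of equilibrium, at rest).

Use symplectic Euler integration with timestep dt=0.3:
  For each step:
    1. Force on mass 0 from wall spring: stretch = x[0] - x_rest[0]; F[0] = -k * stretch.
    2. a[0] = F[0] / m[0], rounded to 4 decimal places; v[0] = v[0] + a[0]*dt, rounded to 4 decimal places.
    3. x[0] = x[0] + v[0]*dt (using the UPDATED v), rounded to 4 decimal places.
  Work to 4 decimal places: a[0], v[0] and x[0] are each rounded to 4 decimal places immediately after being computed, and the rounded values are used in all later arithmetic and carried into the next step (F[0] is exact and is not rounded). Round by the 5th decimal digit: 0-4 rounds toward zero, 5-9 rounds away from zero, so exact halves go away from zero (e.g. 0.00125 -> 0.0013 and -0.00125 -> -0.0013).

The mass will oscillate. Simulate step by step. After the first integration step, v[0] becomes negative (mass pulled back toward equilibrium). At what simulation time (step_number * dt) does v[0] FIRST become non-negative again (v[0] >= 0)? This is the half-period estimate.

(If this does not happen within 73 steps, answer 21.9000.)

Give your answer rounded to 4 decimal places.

Step 0: x=[11.4000] v=[0.0000]
Step 1: x=[10.9337] v=[-1.5545]
Step 2: x=[10.0735] v=[-2.8674]
Step 3: x=[8.9531] v=[-3.7346]
Step 4: x=[7.7467] v=[-4.0212]
Step 5: x=[6.6419] v=[-3.6827]
Step 6: x=[5.8104] v=[-2.7717]
Step 7: x=[5.3815] v=[-1.4298]
Step 8: x=[5.4218] v=[0.1343]
First v>=0 after going negative at step 8, time=2.4000

Answer: 2.4000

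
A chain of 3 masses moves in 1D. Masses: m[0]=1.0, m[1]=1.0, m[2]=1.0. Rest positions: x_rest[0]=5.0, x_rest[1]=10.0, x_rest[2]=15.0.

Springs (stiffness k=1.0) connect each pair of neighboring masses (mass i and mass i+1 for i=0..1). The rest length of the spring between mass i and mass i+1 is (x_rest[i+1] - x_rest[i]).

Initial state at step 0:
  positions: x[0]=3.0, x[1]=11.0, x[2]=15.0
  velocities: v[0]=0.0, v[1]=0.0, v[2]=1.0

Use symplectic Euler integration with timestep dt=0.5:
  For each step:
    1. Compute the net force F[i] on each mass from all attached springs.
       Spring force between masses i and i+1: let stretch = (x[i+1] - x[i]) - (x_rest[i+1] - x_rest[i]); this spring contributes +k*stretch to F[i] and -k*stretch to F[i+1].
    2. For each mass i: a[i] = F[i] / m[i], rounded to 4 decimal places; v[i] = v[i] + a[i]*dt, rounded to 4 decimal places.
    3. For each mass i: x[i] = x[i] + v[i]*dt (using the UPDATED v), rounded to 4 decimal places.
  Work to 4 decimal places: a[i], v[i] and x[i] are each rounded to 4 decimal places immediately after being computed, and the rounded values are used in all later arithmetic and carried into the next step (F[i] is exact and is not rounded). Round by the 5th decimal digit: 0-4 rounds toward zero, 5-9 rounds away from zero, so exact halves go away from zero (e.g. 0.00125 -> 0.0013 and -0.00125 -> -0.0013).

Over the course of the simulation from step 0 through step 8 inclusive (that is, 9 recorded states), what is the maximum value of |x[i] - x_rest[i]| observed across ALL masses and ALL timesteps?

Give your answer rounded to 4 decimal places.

Step 0: x=[3.0000 11.0000 15.0000] v=[0.0000 0.0000 1.0000]
Step 1: x=[3.7500 10.0000 15.7500] v=[1.5000 -2.0000 1.5000]
Step 2: x=[4.8125 8.8750 16.3125] v=[2.1250 -2.2500 1.1250]
Step 3: x=[5.6407 8.5938 16.2656] v=[1.6563 -0.5625 -0.0938]
Step 4: x=[5.9572 9.4923 15.5508] v=[0.6329 1.7969 -1.4297]
Step 5: x=[5.9074 11.0216 14.5713] v=[-0.0996 3.0586 -1.9590]
Step 6: x=[5.8862 12.1598 13.9544] v=[-0.0425 2.2764 -1.2339]
Step 7: x=[6.1834 12.1783 14.1388] v=[0.5943 0.0369 0.3688]
Step 8: x=[6.7293 11.1882 15.0831] v=[1.0918 -1.9803 1.8886]
Max displacement = 2.1783

Answer: 2.1783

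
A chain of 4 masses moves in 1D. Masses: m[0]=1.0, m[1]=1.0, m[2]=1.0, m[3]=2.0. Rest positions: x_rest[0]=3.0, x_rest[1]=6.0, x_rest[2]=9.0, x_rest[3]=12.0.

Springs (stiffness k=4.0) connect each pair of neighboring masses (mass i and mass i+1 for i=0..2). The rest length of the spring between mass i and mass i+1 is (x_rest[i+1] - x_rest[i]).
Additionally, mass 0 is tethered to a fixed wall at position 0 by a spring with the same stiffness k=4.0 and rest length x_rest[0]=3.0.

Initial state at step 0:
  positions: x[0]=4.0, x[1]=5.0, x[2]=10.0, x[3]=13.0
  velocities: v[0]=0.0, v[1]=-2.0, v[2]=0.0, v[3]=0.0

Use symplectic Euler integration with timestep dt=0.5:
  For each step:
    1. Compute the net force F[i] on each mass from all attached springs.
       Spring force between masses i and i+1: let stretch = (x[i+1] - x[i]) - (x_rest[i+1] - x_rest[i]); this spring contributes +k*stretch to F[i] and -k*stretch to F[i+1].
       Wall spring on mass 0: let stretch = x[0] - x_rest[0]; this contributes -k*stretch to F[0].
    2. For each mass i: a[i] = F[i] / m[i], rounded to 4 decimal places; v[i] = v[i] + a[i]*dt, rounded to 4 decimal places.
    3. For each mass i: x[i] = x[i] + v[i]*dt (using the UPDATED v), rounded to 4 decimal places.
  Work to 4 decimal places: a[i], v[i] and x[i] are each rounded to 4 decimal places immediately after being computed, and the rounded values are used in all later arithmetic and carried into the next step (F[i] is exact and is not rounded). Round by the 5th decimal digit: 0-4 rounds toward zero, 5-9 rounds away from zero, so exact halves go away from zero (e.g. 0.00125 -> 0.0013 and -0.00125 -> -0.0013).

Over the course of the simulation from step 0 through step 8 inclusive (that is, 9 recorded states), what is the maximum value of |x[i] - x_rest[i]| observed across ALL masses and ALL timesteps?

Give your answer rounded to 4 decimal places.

Step 0: x=[4.0000 5.0000 10.0000 13.0000] v=[0.0000 -2.0000 0.0000 0.0000]
Step 1: x=[1.0000 8.0000 8.0000 13.0000] v=[-6.0000 6.0000 -4.0000 0.0000]
Step 2: x=[4.0000 4.0000 11.0000 12.0000] v=[6.0000 -8.0000 6.0000 -2.0000]
Step 3: x=[3.0000 7.0000 8.0000 12.0000] v=[-2.0000 6.0000 -6.0000 0.0000]
Step 4: x=[3.0000 7.0000 8.0000 11.5000] v=[0.0000 0.0000 0.0000 -1.0000]
Step 5: x=[4.0000 4.0000 10.5000 10.7500] v=[2.0000 -6.0000 5.0000 -1.5000]
Step 6: x=[1.0000 7.5000 6.7500 11.3750] v=[-6.0000 7.0000 -7.5000 1.2500]
Step 7: x=[3.5000 3.7500 8.3750 11.1875] v=[5.0000 -7.5000 3.2500 -0.3750]
Step 8: x=[2.7500 4.3750 8.1875 11.0938] v=[-1.5000 1.2500 -0.3750 -0.1875]
Max displacement = 2.2500

Answer: 2.2500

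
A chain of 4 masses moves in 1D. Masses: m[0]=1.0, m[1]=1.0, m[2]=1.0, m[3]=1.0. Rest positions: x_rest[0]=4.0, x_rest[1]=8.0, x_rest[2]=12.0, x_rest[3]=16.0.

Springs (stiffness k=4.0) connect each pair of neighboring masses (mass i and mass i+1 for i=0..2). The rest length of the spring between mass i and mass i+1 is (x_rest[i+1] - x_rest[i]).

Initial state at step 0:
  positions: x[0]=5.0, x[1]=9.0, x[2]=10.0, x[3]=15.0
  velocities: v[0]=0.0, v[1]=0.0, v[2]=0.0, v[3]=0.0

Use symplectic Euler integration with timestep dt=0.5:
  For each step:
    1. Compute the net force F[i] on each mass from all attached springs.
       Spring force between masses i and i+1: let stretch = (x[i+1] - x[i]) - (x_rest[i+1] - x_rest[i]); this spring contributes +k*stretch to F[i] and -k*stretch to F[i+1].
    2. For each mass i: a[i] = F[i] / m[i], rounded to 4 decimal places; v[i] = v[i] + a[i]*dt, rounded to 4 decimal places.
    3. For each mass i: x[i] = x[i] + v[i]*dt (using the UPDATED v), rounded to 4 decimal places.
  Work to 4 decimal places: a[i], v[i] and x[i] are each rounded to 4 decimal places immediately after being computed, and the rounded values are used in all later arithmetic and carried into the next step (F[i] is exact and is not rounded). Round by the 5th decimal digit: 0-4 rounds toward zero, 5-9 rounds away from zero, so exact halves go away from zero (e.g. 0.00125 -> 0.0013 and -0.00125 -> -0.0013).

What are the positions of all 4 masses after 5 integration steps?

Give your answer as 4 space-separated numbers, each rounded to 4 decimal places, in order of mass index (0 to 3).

Step 0: x=[5.0000 9.0000 10.0000 15.0000] v=[0.0000 0.0000 0.0000 0.0000]
Step 1: x=[5.0000 6.0000 14.0000 14.0000] v=[0.0000 -6.0000 8.0000 -2.0000]
Step 2: x=[2.0000 10.0000 10.0000 17.0000] v=[-6.0000 8.0000 -8.0000 6.0000]
Step 3: x=[3.0000 6.0000 13.0000 17.0000] v=[2.0000 -8.0000 6.0000 0.0000]
Step 4: x=[3.0000 6.0000 13.0000 17.0000] v=[0.0000 0.0000 0.0000 0.0000]
Step 5: x=[2.0000 10.0000 10.0000 17.0000] v=[-2.0000 8.0000 -6.0000 0.0000]

Answer: 2.0000 10.0000 10.0000 17.0000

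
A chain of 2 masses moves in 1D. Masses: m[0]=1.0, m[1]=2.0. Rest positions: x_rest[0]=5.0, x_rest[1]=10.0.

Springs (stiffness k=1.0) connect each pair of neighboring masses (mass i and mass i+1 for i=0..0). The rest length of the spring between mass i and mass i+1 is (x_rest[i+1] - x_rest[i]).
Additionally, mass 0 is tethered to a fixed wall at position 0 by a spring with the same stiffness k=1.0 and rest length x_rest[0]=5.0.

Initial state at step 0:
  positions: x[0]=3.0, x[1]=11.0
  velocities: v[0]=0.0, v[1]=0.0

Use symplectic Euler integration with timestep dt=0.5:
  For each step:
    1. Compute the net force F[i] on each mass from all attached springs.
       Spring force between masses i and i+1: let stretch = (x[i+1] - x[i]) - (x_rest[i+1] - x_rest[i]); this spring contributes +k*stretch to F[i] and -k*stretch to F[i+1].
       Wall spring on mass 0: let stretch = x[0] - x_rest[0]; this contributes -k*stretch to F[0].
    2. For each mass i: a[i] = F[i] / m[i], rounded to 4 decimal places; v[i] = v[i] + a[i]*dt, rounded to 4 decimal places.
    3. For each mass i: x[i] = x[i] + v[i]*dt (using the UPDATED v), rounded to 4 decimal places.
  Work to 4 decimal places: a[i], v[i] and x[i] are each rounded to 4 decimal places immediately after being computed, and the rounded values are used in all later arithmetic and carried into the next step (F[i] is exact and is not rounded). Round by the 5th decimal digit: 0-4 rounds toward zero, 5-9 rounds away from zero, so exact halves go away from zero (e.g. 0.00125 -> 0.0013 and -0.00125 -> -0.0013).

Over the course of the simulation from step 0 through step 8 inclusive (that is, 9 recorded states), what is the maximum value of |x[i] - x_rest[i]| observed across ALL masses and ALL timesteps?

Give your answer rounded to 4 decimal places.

Answer: 2.3720

Derivation:
Step 0: x=[3.0000 11.0000] v=[0.0000 0.0000]
Step 1: x=[4.2500 10.6250] v=[2.5000 -0.7500]
Step 2: x=[6.0313 10.0781] v=[3.5625 -1.0938]
Step 3: x=[7.3165 9.6504] v=[2.5703 -0.8555]
Step 4: x=[7.3560 9.5559] v=[0.0790 -0.1890]
Step 5: x=[6.1065 9.8115] v=[-2.4991 0.5111]
Step 6: x=[4.2566 10.2290] v=[-3.6999 0.8349]
Step 7: x=[2.8356 10.5249] v=[-2.8420 0.5918]
Step 8: x=[2.6280 10.4846] v=[-0.4152 -0.0806]
Max displacement = 2.3720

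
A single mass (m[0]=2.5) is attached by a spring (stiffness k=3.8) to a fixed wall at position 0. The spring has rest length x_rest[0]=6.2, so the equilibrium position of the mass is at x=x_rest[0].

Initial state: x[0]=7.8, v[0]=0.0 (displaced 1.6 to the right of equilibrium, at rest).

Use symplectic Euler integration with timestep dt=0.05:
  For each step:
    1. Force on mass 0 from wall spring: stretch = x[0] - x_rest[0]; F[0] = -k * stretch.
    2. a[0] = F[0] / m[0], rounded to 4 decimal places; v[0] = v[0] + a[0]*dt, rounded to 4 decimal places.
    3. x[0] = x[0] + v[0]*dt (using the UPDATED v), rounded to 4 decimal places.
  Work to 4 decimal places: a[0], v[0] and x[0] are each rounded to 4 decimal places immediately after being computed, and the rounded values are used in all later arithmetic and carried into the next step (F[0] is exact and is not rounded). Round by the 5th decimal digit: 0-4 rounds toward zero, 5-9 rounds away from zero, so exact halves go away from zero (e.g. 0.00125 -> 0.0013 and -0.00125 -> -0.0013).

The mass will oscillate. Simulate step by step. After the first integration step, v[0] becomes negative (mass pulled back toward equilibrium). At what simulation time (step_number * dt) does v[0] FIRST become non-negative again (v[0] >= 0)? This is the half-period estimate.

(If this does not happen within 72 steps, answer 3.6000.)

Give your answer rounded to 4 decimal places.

Step 0: x=[7.8000] v=[0.0000]
Step 1: x=[7.7939] v=[-0.1216]
Step 2: x=[7.7818] v=[-0.2427]
Step 3: x=[7.7637] v=[-0.3629]
Step 4: x=[7.7396] v=[-0.4817]
Step 5: x=[7.7097] v=[-0.5987]
Step 6: x=[7.6740] v=[-0.7134]
Step 7: x=[7.6327] v=[-0.8254]
Step 8: x=[7.5860] v=[-0.9343]
Step 9: x=[7.5340] v=[-1.0396]
Step 10: x=[7.4770] v=[-1.1410]
Step 11: x=[7.4151] v=[-1.2381]
Step 12: x=[7.3486] v=[-1.3305]
Step 13: x=[7.2777] v=[-1.4178]
Step 14: x=[7.2027] v=[-1.4997]
Step 15: x=[7.1239] v=[-1.5759]
Step 16: x=[7.0416] v=[-1.6461]
Step 17: x=[6.9561] v=[-1.7101]
Step 18: x=[6.8677] v=[-1.7676]
Step 19: x=[6.7768] v=[-1.8183]
Step 20: x=[6.6837] v=[-1.8621]
Step 21: x=[6.5888] v=[-1.8989]
Step 22: x=[6.4924] v=[-1.9285]
Step 23: x=[6.3949] v=[-1.9507]
Step 24: x=[6.2966] v=[-1.9655]
Step 25: x=[6.1980] v=[-1.9728]
Step 26: x=[6.0994] v=[-1.9727]
Step 27: x=[6.0011] v=[-1.9651]
Step 28: x=[5.9036] v=[-1.9500]
Step 29: x=[5.8072] v=[-1.9275]
Step 30: x=[5.7123] v=[-1.8976]
Step 31: x=[5.6193] v=[-1.8605]
Step 32: x=[5.5285] v=[-1.8164]
Step 33: x=[5.4402] v=[-1.7654]
Step 34: x=[5.3548] v=[-1.7077]
Step 35: x=[5.2726] v=[-1.6435]
Step 36: x=[5.1940] v=[-1.5730]
Step 37: x=[5.1192] v=[-1.4965]
Step 38: x=[5.0485] v=[-1.4144]
Step 39: x=[4.9822] v=[-1.3269]
Step 40: x=[4.9205] v=[-1.2343]
Step 41: x=[4.8636] v=[-1.1371]
Step 42: x=[4.8118] v=[-1.0355]
Step 43: x=[4.7653] v=[-0.9300]
Step 44: x=[4.7243] v=[-0.8210]
Step 45: x=[4.6889] v=[-0.7088]
Step 46: x=[4.6592] v=[-0.5940]
Step 47: x=[4.6354] v=[-0.4769]
Step 48: x=[4.6175] v=[-0.3580]
Step 49: x=[4.6056] v=[-0.2377]
Step 50: x=[4.5998] v=[-0.1165]
Step 51: x=[4.6001] v=[0.0051]
First v>=0 after going negative at step 51, time=2.5500

Answer: 2.5500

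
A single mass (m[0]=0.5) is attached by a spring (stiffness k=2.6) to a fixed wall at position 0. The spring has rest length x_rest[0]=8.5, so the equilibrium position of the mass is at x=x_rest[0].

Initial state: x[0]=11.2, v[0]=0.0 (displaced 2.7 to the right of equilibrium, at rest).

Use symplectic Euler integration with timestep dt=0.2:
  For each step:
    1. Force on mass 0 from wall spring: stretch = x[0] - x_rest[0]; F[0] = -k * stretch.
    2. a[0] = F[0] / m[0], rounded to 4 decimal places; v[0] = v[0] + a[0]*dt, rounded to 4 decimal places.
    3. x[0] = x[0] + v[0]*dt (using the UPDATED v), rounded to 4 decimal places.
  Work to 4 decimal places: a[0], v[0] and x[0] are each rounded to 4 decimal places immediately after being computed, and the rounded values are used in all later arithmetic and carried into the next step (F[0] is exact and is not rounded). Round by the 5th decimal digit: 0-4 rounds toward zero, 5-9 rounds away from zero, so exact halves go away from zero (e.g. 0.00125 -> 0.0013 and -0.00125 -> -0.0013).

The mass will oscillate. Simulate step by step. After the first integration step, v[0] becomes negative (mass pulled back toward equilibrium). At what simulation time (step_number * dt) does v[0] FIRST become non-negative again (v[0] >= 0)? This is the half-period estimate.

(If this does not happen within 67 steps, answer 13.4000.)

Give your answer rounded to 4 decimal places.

Answer: 1.4000

Derivation:
Step 0: x=[11.2000] v=[0.0000]
Step 1: x=[10.6384] v=[-2.8080]
Step 2: x=[9.6320] v=[-5.0319]
Step 3: x=[8.3902] v=[-6.2092]
Step 4: x=[7.1712] v=[-6.0950]
Step 5: x=[6.2286] v=[-4.7130]
Step 6: x=[5.7585] v=[-2.3507]
Step 7: x=[5.8586] v=[0.5005]
First v>=0 after going negative at step 7, time=1.4000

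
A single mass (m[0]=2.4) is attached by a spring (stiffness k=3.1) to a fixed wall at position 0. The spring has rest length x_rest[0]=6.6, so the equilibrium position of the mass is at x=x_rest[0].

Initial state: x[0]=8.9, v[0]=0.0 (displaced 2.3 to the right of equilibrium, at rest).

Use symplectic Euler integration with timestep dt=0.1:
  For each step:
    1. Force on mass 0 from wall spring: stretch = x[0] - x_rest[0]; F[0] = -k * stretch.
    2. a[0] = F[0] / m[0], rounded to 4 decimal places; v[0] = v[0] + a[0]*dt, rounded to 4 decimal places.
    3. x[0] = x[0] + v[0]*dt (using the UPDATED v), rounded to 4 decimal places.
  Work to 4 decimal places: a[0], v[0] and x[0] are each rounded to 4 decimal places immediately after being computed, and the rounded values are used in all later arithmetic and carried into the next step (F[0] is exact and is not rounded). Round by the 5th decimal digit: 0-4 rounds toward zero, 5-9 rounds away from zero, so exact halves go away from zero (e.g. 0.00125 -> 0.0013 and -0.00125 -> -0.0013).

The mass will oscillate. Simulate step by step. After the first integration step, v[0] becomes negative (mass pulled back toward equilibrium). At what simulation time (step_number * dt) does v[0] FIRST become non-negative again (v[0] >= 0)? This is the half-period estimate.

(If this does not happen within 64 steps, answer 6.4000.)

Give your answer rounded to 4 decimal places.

Answer: 2.8000

Derivation:
Step 0: x=[8.9000] v=[0.0000]
Step 1: x=[8.8703] v=[-0.2971]
Step 2: x=[8.8113] v=[-0.5904]
Step 3: x=[8.7237] v=[-0.8760]
Step 4: x=[8.6087] v=[-1.1503]
Step 5: x=[8.4677] v=[-1.4098]
Step 6: x=[8.3026] v=[-1.6510]
Step 7: x=[8.1155] v=[-1.8709]
Step 8: x=[7.9088] v=[-2.0667]
Step 9: x=[7.6852] v=[-2.2358]
Step 10: x=[7.4476] v=[-2.3760]
Step 11: x=[7.1991] v=[-2.4855]
Step 12: x=[6.9428] v=[-2.5629]
Step 13: x=[6.6821] v=[-2.6072]
Step 14: x=[6.4203] v=[-2.6178]
Step 15: x=[6.1608] v=[-2.5946]
Step 16: x=[5.9070] v=[-2.5379]
Step 17: x=[5.6622] v=[-2.4484]
Step 18: x=[5.4295] v=[-2.3273]
Step 19: x=[5.2119] v=[-2.1761]
Step 20: x=[5.0122] v=[-1.9968]
Step 21: x=[4.8330] v=[-1.7917]
Step 22: x=[4.6767] v=[-1.5635]
Step 23: x=[4.5452] v=[-1.3151]
Step 24: x=[4.4402] v=[-1.0497]
Step 25: x=[4.3631] v=[-0.7707]
Step 26: x=[4.3149] v=[-0.4818]
Step 27: x=[4.2962] v=[-0.1866]
Step 28: x=[4.3073] v=[0.1110]
First v>=0 after going negative at step 28, time=2.8000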